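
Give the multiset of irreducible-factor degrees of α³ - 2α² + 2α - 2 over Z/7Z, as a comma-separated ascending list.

1, 2

Write h(α) = α³ - 2α² + 2α - 2.
Linear factors from roots: (α + 1).
Complete factorization: h(α) = (α + 1)·(α² - 3α - 2).
Factor degrees with multiplicity: 1 + 2 = 3.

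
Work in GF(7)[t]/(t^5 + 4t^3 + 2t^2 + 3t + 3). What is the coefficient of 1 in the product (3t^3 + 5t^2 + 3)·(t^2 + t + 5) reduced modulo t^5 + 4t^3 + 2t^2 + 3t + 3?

Multiply in GF(7)[t]: (3t^3 + 5t^2 + 3)·(t^2 + t + 5) = 3t^5 + t^4 + 6t^3 + 3t + 1.
Reduce using t^5 ≡ 3t^3 + 5t^2 + 4t + 4 (mod t^5 + 4t^3 + 2t^2 + 3t + 3).
Reduced: t^4 + t^3 + t^2 + t + 6.

6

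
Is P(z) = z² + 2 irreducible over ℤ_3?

No

Check for roots in ℤ_3: P(0) = 2; P(1) = 0 → root; P(2) = 0 → root.
P(1) = 0, so (z − 1) divides P(z); P is reducible.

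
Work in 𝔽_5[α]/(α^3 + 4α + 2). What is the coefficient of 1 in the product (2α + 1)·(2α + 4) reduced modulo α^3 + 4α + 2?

4

Multiply in 𝔽_5[α]: (2α + 1)·(2α + 4) = 4α^2 + 4.
Reduced: 4α^2 + 4.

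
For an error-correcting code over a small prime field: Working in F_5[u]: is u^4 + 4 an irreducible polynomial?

No

Write g(u) = u^4 + 4.
Check for roots in F_5: g(0) = 4; g(1) = 0 → root; g(2) = 0 → root; g(3) = 0 → root; g(4) = 0 → root.
g(1) = 0, so (u − 1) divides g(u); g is reducible.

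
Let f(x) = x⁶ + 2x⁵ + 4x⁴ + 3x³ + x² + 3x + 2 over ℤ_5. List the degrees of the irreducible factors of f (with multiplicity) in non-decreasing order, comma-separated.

Roots in ℤ_5: f(0) = 2; f(1) = 1; f(2) = 3; f(3) = 0 → root; f(4) = 0 → root.
Linear factors from roots: (x + 2), (x + 1).
Complete factorization: f(x) = (x + 1)·(x + 2)^2·(x³ + 2x² + x + 3).
Factor degrees with multiplicity: 1 + 1 + 1 + 3 = 6.

1, 1, 1, 3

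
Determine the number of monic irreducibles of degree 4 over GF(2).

The number of monic irreducibles of degree 4 over GF(2) is (1/4)·Σ_{d∣4} μ(4/d) 2^d.
Divisors of 4: 1, 2, 4; μ(4/d) for each: 0, -1, 1.
Σ = − 2^2 + 2^4 = 12.
N = 12/4 = 3.

3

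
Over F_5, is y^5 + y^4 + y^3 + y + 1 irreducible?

Write h(y) = y^5 + y^4 + y^3 + y + 1.
Check for roots in F_5: h(0) = 1; h(1) = 0 → root; h(2) = 4; h(3) = 0 → root; h(4) = 4.
h(1) = 0, so (y − 1) divides h(y); h is reducible.

No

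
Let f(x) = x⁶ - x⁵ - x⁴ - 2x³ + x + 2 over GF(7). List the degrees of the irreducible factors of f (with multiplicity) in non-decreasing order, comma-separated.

1, 2, 3

Linear factors from roots: (x - 1).
Complete factorization: f(x) = (x - 1)·(x² + 3x - 1)·(x³ - 3x² + 2x + 2).
Factor degrees with multiplicity: 1 + 2 + 3 = 6.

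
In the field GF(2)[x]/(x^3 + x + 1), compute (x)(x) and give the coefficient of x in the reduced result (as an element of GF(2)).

0

Multiply in GF(2)[x]: (x)·(x) = x^2.
Reduced: x^2.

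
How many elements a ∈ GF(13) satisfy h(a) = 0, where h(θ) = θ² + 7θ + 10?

2

Evaluate at each of the 13 elements of GF(13):
h(0) = 10; h(1) = 5; h(2) = 2; h(3) = 1; h(4) = 2; h(5) = 5; h(6) = 10; h(7) = 4; h(8) = 0 → root; h(9) = 11; h(10) = 11; h(11) = 0 → root; h(12) = 4.
Roots: {8, 11}.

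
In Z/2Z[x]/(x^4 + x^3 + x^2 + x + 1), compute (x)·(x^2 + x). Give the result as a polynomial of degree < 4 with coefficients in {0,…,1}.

Multiply in Z/2Z[x]: (x)·(x^2 + x) = x^3 + x^2.
Reduced: x^3 + x^2.

x^3 + x^2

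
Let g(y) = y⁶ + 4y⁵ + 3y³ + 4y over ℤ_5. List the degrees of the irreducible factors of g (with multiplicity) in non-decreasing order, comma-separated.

Roots in ℤ_5: g(0) = 0 → root; g(1) = 2; g(2) = 4; g(3) = 4; g(4) = 0 → root.
Linear factors from roots: (y), (y + 1).
Complete factorization: g(y) = (y)·(y + 1)·(y² + y + 1)·(y² + 2y + 4).
Factor degrees with multiplicity: 1 + 1 + 2 + 2 = 6.

1, 1, 2, 2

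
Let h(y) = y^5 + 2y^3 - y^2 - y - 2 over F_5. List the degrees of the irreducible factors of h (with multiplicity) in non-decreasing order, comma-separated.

Roots in F_5: h(0) = 3; h(1) = 4; h(2) = 0 → root; h(3) = 3; h(4) = 0 → root.
Linear factors from roots: (y - 2), (y + 1).
Complete factorization: h(y) = (y + 1)·(y - 2)·(y^3 + y^2 + 1).
Factor degrees with multiplicity: 1 + 1 + 3 = 5.

1, 1, 3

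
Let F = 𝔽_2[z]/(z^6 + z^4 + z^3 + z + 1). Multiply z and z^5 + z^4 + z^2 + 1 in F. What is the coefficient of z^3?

0

Multiply in 𝔽_2[z]: (z)·(z^5 + z^4 + z^2 + 1) = z^6 + z^5 + z^3 + z.
Reduce using z^6 ≡ z^4 + z^3 + z + 1 (mod z^6 + z^4 + z^3 + z + 1).
Reduced: z^5 + z^4 + 1.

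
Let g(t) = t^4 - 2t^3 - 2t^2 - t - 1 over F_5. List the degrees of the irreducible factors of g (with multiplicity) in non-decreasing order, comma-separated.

Roots in F_5: g(0) = 4; g(1) = 0 → root; g(2) = 4; g(3) = 0 → root; g(4) = 1.
Linear factors from roots: (t - 1), (t + 2).
Complete factorization: g(t) = (t + 2)·(t - 1)·(t^2 + 2t - 2).
Factor degrees with multiplicity: 1 + 1 + 2 = 4.

1, 1, 2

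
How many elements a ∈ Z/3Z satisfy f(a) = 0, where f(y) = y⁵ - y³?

Evaluate at each of the 3 elements of Z/3Z:
f(0) = 0 → root; f(1) = 0 → root; f(2) = 0 → root.
Roots: {0, 1, 2}.

3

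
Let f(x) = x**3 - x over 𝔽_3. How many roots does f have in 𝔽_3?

3

Evaluate at each of the 3 elements of 𝔽_3:
f(0) = 0 → root; f(1) = 0 → root; f(2) = 0 → root.
Roots: {0, 1, 2}.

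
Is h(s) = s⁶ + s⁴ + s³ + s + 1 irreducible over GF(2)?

Yes

Check for roots in GF(2): h(0) = 1; h(1) = 1.
No roots, so no linear factors.
Monic irreducibles of degree 2 over GF(2): s² + s + 1.
None of them divide h (all give nonzero remainder).
Monic irreducibles of degree 3 over GF(2): s³ + s + 1, s³ + s² + 1.
None of them divide h (all give nonzero remainder).
No irreducible factor of degree ≤ 3 exists, so h is irreducible over GF(2).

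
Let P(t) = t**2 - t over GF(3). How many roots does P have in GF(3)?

Evaluate at each of the 3 elements of GF(3):
P(0) = 0 → root; P(1) = 0 → root; P(2) = 2.
Roots: {0, 1}.

2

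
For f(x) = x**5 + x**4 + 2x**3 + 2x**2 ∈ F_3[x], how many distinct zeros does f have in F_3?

3

Evaluate at each of the 3 elements of F_3:
f(0) = 0 → root; f(1) = 0 → root; f(2) = 0 → root.
Roots: {0, 1, 2}.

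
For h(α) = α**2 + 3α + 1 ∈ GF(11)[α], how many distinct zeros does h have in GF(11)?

Evaluate at each of the 11 elements of GF(11):
h(0) = 1; h(1) = 5; h(2) = 0 → root; h(3) = 8; h(4) = 7; h(5) = 8; h(6) = 0 → root; h(7) = 5; h(8) = 1; h(9) = 10; h(10) = 10.
Roots: {2, 6}.

2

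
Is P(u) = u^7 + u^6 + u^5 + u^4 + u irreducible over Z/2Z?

Check for roots in Z/2Z: P(0) = 0 → root; P(1) = 1.
P(0) = 0, so (u) divides P(u); P is reducible.

No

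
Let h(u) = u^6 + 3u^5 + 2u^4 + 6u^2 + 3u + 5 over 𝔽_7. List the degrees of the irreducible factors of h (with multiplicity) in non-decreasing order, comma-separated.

6

Complete factorization: h(u) = (u^6 + 3u^5 + 2u^4 + 6u^2 + 3u + 5).
Factor degrees with multiplicity: 6 = 6.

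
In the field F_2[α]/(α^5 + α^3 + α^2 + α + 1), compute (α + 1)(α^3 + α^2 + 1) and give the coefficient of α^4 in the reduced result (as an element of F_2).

1

Multiply in F_2[α]: (α + 1)·(α^3 + α^2 + 1) = α^4 + α^2 + α + 1.
Reduced: α^4 + α^2 + α + 1.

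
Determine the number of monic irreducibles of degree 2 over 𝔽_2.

x^(2^2) − x is the product of all monic irreducibles of degree dividing 2; Möbius inversion gives N = (1/2) Σ μ(2/d)·2^d.
Divisors of 2: 1, 2; μ(2/d) for each: -1, 1.
Σ = − 2^1 + 2^2 = 2.
N = 2/2 = 1.

1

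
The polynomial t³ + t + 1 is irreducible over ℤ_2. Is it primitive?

Write f(t) = t³ + t + 1.
|GF(2^3)^×| = 2^3 − 1 = 7. Prime factorization: 7 = 7.
f is primitive ⇔ t has order 7 in GF(2)[t]/(f), i.e. t^(7/q) ≠ 1 for each prime q | 7.
t^(1) mod f = t.
None equal 1, so t has full order 7; f is primitive.

Yes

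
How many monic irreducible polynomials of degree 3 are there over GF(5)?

40

By the necklace-counting formula, N_5(3) = (1/3) Σ_{d|3} μ(3/d)·5^d.
Divisors of 3: 1, 3; μ(3/d) for each: -1, 1.
Σ = − 5^1 + 5^3 = 120.
N = 120/3 = 40.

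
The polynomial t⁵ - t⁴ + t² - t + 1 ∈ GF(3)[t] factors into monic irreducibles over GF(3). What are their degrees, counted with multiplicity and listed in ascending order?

Write g(t) = t⁵ - t⁴ + t² - t + 1.
Roots in GF(3): g(0) = 1; g(1) = 1; g(2) = 1.
Complete factorization: g(t) = (t² + t - 1)·(t³ + t² - 1).
Factor degrees with multiplicity: 2 + 3 = 5.

2, 3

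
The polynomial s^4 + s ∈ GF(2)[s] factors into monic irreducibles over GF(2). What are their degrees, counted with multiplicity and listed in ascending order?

Write f(s) = s^4 + s.
Roots in GF(2): f(0) = 0 → root; f(1) = 0 → root.
Linear factors from roots: (s), (s + 1).
Complete factorization: f(s) = (s)·(s + 1)·(s^2 + s + 1).
Factor degrees with multiplicity: 1 + 1 + 2 = 4.

1, 1, 2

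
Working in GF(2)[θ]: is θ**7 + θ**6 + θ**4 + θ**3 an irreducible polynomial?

Write f(θ) = θ**7 + θ**6 + θ**4 + θ**3.
Check for roots in GF(2): f(0) = 0 → root; f(1) = 0 → root.
f(0) = 0, so (θ) divides f(θ); f is reducible.

No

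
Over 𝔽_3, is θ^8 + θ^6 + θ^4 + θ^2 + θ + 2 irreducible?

Write m(θ) = θ^8 + θ^6 + θ^4 + θ^2 + θ + 2.
Check for roots in 𝔽_3: m(0) = 2; m(1) = 1; m(2) = 2.
No roots, so no linear factors.
Monic irreducibles of degree 2 over GF(3): θ^2 + 1, θ^2 + θ + 2, θ^2 + 2θ + 2.
None of them divide m (all give nonzero remainder).
Degree-3 irreducible divisors: test the 8 monic irreducibles of degree 3 over GF(3).
None of them divide m (all give nonzero remainder).
Degree-4 irreducible divisors: test the 18 monic irreducibles of degree 4 over GF(3).
None of them divide m (all give nonzero remainder).
No irreducible factor of degree ≤ 4 exists, so m is irreducible over GF(3).

Yes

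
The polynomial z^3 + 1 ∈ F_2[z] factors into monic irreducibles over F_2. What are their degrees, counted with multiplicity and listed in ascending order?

Write g(z) = z^3 + 1.
Roots in F_2: g(0) = 1; g(1) = 0 → root.
Linear factors from roots: (z + 1).
Complete factorization: g(z) = (z + 1)·(z^2 + z + 1).
Factor degrees with multiplicity: 1 + 2 = 3.

1, 2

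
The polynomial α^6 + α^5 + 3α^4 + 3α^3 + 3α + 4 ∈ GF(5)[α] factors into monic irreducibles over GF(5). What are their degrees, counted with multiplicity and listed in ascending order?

Write h(α) = α^6 + α^5 + 3α^4 + 3α^3 + 3α + 4.
Roots in GF(5): h(0) = 4; h(1) = 0 → root; h(2) = 3; h(3) = 4; h(4) = 1.
Linear factors from roots: (α + 4).
Complete factorization: h(α) = (α + 4)^2·(α^4 + 3α^3 + 3α^2 + α + 4).
Factor degrees with multiplicity: 1 + 1 + 4 = 6.

1, 1, 4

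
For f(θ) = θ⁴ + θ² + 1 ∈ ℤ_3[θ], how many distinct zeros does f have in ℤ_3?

Evaluate at each of the 3 elements of ℤ_3:
f(0) = 1; f(1) = 0 → root; f(2) = 0 → root.
Roots: {1, 2}.

2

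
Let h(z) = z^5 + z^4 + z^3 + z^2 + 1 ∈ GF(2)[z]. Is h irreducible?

Check for roots in GF(2): h(0) = 1; h(1) = 1.
No roots, so no linear factors.
Monic irreducibles of degree 2 over GF(2): z^2 + z + 1.
None of them divide h (all give nonzero remainder).
No irreducible factor of degree ≤ 2 exists, so h is irreducible over GF(2).

Yes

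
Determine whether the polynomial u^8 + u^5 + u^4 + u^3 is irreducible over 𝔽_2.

Write h(u) = u^8 + u^5 + u^4 + u^3.
Check for roots in 𝔽_2: h(0) = 0 → root; h(1) = 0 → root.
h(0) = 0, so (u) divides h(u); h is reducible.

No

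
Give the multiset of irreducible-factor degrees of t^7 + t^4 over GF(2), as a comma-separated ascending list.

Write h(t) = t^7 + t^4.
Roots in GF(2): h(0) = 0 → root; h(1) = 0 → root.
Linear factors from roots: (t), (t + 1).
Complete factorization: h(t) = (t + 1)·(t)^4·(t^2 + t + 1).
Factor degrees with multiplicity: 1 + 1 + 1 + 1 + 1 + 2 = 7.

1, 1, 1, 1, 1, 2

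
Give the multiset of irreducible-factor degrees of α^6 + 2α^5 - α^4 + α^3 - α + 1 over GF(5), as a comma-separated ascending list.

Write f(α) = α^6 + 2α^5 - α^4 + α^3 - α + 1.
Roots in GF(5): f(0) = 1; f(1) = 3; f(2) = 4; f(3) = 4; f(4) = 4.
Complete factorization: f(α) = (α^6 + 2α^5 - α^4 + α^3 - α + 1).
Factor degrees with multiplicity: 6 = 6.

6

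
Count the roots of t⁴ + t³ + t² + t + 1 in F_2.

Write f(t) = t⁴ + t³ + t² + t + 1.
Evaluate at each of the 2 elements of F_2:
f(0) = 1; f(1) = 1.
No element is a root.

0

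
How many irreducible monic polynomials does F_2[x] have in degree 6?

9

x^(2^6) − x is the product of all monic irreducibles of degree dividing 6; Möbius inversion gives N = (1/6) Σ μ(6/d)·2^d.
Divisors of 6: 1, 2, 3, 6; μ(6/d) for each: 1, -1, -1, 1.
Σ = 2^1 − 2^2 − 2^3 + 2^6 = 54.
N = 54/6 = 9.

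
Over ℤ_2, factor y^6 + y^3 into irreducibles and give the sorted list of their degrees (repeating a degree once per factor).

Write f(y) = y^6 + y^3.
Roots in ℤ_2: f(0) = 0 → root; f(1) = 0 → root.
Linear factors from roots: (y), (y + 1).
Complete factorization: f(y) = (y + 1)·(y)^3·(y^2 + y + 1).
Factor degrees with multiplicity: 1 + 1 + 1 + 1 + 2 = 6.

1, 1, 1, 1, 2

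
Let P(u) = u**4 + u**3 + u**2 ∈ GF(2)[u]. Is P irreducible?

Check for roots in GF(2): P(0) = 0 → root; P(1) = 1.
P(0) = 0, so (u) divides P(u); P is reducible.

No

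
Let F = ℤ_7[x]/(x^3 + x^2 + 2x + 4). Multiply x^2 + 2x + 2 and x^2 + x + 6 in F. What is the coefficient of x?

6

Multiply in ℤ_7[x]: (x^2 + 2x + 2)·(x^2 + x + 6) = x^4 + 3x^3 + 3x^2 + 5.
Reduce using x^3 ≡ 6x^2 + 5x + 3 (mod x^3 + x^2 + 2x + 4).
Reduced: 6x^2 + 6x + 4.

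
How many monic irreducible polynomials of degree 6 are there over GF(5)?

2580

By the necklace-counting formula, N_5(6) = (1/6) Σ_{d|6} μ(6/d)·5^d.
Divisors of 6: 1, 2, 3, 6; μ(6/d) for each: 1, -1, -1, 1.
Σ = 5^1 − 5^2 − 5^3 + 5^6 = 15480.
N = 15480/6 = 2580.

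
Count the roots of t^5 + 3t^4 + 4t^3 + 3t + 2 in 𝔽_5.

Write P(t) = t^5 + 3t^4 + 4t^3 + 3t + 2.
Evaluate at each of the 5 elements of 𝔽_5:
P(0) = 2; P(1) = 3; P(2) = 0 → root; P(3) = 0 → root; P(4) = 2.
Roots: {2, 3}.

2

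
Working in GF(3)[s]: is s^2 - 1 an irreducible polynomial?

Write f(s) = s^2 - 1.
Check for roots in GF(3): f(0) = 2; f(1) = 0 → root; f(2) = 0 → root.
f(1) = 0, so (s − 1) divides f(s); f is reducible.

No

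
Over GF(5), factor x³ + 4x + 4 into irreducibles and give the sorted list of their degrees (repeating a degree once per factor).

1, 2

Write g(x) = x³ + 4x + 4.
Roots in GF(5): g(0) = 4; g(1) = 4; g(2) = 0 → root; g(3) = 3; g(4) = 4.
Linear factors from roots: (x + 3).
Complete factorization: g(x) = (x + 3)·(x² + 2x + 3).
Factor degrees with multiplicity: 1 + 2 = 3.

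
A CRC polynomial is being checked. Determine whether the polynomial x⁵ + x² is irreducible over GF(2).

No

Write f(x) = x⁵ + x².
Check for roots in GF(2): f(0) = 0 → root; f(1) = 0 → root.
f(0) = 0, so (x) divides f(x); f is reducible.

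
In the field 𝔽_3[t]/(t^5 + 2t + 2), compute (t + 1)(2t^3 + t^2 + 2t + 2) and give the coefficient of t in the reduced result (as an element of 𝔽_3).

1

Multiply in 𝔽_3[t]: (t + 1)·(2t^3 + t^2 + 2t + 2) = 2t^4 + t + 2.
Reduced: 2t^4 + t + 2.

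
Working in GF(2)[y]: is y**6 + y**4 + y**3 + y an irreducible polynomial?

No

Write P(y) = y**6 + y**4 + y**3 + y.
Check for roots in GF(2): P(0) = 0 → root; P(1) = 0 → root.
P(0) = 0, so (y) divides P(y); P is reducible.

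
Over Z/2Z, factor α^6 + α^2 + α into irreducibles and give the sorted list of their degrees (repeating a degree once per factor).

1, 2, 3

Write g(α) = α^6 + α^2 + α.
Roots in Z/2Z: g(0) = 0 → root; g(1) = 1.
Linear factors from roots: (α).
Complete factorization: g(α) = (α)·(α^2 + α + 1)·(α^3 + α^2 + 1).
Factor degrees with multiplicity: 1 + 2 + 3 = 6.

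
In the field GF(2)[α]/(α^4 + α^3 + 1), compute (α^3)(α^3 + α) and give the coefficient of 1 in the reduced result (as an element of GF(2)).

Multiply in GF(2)[α]: (α^3)·(α^3 + α) = α^6 + α^4.
Reduce using α^4 ≡ α^3 + 1 (mod α^4 + α^3 + 1).
Reduced: α^2 + α.

0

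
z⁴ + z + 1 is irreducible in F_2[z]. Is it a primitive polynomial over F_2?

Write f(z) = z⁴ + z + 1.
|GF(2^4)^×| = 2^4 − 1 = 15. Prime factorization: 15 = 3·5.
f is primitive ⇔ z has order 15 in GF(2)[z]/(f), i.e. z^(15/q) ≠ 1 for each prime q | 15.
z^(5) mod f = z² + z.
z^(3) mod f = z³.
None equal 1, so z has full order 15; f is primitive.

Yes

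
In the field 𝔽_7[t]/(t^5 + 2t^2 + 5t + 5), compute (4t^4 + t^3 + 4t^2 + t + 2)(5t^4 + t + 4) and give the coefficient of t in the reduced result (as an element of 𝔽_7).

5

Multiply in 𝔽_7[t]: (4t^4 + t^3 + 4t^2 + t + 2)·(5t^4 + t + 4) = 6t^8 + 5t^7 + 6t^6 + 2t^5 + 6t^4 + t^3 + 3t^2 + 6t + 1.
Reduce using t^5 ≡ 5t^2 + 2t + 2 (mod t^5 + 2t^2 + 5t + 5).
Reduced: t^4 + 4t^3 + 3t^2 + 5t + 2.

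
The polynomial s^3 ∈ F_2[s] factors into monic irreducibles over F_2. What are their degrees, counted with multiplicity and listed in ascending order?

Write g(s) = s^3.
Roots in F_2: g(0) = 0 → root; g(1) = 1.
Linear factors from roots: (s).
Complete factorization: g(s) = (s)^3.
Factor degrees with multiplicity: 1 + 1 + 1 = 3.

1, 1, 1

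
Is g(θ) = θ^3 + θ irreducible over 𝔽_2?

No

Check for roots in 𝔽_2: g(0) = 0 → root; g(1) = 0 → root.
g(0) = 0, so (θ) divides g(θ); g is reducible.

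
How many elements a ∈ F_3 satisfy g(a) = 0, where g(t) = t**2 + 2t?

Evaluate at each of the 3 elements of F_3:
g(0) = 0 → root; g(1) = 0 → root; g(2) = 2.
Roots: {0, 1}.

2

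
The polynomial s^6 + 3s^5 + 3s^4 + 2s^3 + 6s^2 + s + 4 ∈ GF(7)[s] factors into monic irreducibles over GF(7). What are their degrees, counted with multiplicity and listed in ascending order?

6

Write h(s) = s^6 + 3s^5 + 3s^4 + 2s^3 + 6s^2 + s + 4.
Complete factorization: h(s) = (s^6 + 3s^5 + 3s^4 + 2s^3 + 6s^2 + s + 4).
Factor degrees with multiplicity: 6 = 6.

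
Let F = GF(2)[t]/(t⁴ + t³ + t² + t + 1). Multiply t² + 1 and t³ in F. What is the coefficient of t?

0

Multiply in GF(2)[t]: (t² + 1)·(t³) = t⁵ + t³.
Reduce using t⁴ ≡ t³ + t² + t + 1 (mod t⁴ + t³ + t² + t + 1).
Reduced: t³ + 1.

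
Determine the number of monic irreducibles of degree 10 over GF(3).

By the necklace-counting formula, N_3(10) = (1/10) Σ_{d|10} μ(10/d)·3^d.
Divisors of 10: 1, 2, 5, 10; μ(10/d) for each: 1, -1, -1, 1.
Σ = 3^1 − 3^2 − 3^5 + 3^10 = 58800.
N = 58800/10 = 5880.

5880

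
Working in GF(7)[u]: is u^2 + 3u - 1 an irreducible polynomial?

Write g(u) = u^2 + 3u - 1.
Check for roots in GF(7): g(0) = 6; g(1) = 3; g(2) = 2; g(3) = 3; g(4) = 6; g(5) = 4; g(6) = 4.
No roots. A degree-2 polynomial over a field with no linear factor is irreducible.

Yes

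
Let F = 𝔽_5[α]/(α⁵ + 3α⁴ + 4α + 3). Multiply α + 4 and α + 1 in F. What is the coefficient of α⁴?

0

Multiply in 𝔽_5[α]: (α + 4)·(α + 1) = α² + 4.
Reduced: α² + 4.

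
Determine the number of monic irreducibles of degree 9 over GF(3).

2184

Gauss's count: N_{3}(9) = (1/9) Σ_{d|9} μ(9/d)·3^d.
Divisors of 9: 1, 3, 9; μ(9/d) for each: 0, -1, 1.
Σ = − 3^3 + 3^9 = 19656.
N = 19656/9 = 2184.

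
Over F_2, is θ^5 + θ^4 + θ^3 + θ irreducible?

No

Write m(θ) = θ^5 + θ^4 + θ^3 + θ.
Check for roots in F_2: m(0) = 0 → root; m(1) = 0 → root.
m(0) = 0, so (θ) divides m(θ); m is reducible.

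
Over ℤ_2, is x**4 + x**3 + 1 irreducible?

Write f(x) = x**4 + x**3 + 1.
Check for roots in ℤ_2: f(0) = 1; f(1) = 1.
No roots, so no linear factors.
Monic irreducibles of degree 2 over GF(2): x**2 + x + 1.
None of them divide f (all give nonzero remainder).
No irreducible factor of degree ≤ 2 exists, so f is irreducible over GF(2).

Yes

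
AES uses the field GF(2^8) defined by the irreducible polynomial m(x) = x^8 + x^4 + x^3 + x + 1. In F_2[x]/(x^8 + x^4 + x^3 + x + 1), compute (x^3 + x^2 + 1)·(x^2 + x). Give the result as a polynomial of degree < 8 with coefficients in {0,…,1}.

Multiply in F_2[x]: (x^3 + x^2 + 1)·(x^2 + x) = x^5 + x^3 + x^2 + x.
Reduced: x^5 + x^3 + x^2 + x.

x^5 + x^3 + x^2 + x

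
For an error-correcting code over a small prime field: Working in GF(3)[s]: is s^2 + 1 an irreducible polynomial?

Yes

Write g(s) = s^2 + 1.
Check for roots in GF(3): g(0) = 1; g(1) = 2; g(2) = 2.
No roots. A degree-2 polynomial over a field with no linear factor is irreducible.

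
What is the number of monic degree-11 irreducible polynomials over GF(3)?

The number of monic irreducibles of degree 11 over GF(3) is (1/11)·Σ_{d∣11} μ(11/d) 3^d.
Divisors of 11: 1, 11; μ(11/d) for each: -1, 1.
Σ = − 3^1 + 3^11 = 177144.
N = 177144/11 = 16104.

16104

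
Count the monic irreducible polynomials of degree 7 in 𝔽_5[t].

11160

x^(5^7) − x is the product of all monic irreducibles of degree dividing 7; Möbius inversion gives N = (1/7) Σ μ(7/d)·5^d.
Divisors of 7: 1, 7; μ(7/d) for each: -1, 1.
Σ = − 5^1 + 5^7 = 78120.
N = 78120/7 = 11160.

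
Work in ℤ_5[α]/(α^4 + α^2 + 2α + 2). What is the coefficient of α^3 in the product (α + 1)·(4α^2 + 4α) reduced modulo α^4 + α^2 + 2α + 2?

4

Multiply in ℤ_5[α]: (α + 1)·(4α^2 + 4α) = 4α^3 + 3α^2 + 4α.
Reduced: 4α^3 + 3α^2 + 4α.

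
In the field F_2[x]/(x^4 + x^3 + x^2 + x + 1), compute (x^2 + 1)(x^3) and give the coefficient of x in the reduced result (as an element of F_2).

0

Multiply in F_2[x]: (x^2 + 1)·(x^3) = x^5 + x^3.
Reduce using x^4 ≡ x^3 + x^2 + x + 1 (mod x^4 + x^3 + x^2 + x + 1).
Reduced: x^3 + 1.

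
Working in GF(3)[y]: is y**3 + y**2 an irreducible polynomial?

No

Write m(y) = y**3 + y**2.
Check for roots in GF(3): m(0) = 0 → root; m(1) = 2; m(2) = 0 → root.
m(0) = 0, so (y) divides m(y); m is reducible.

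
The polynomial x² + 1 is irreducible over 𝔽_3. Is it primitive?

Write f(x) = x² + 1.
|GF(3^2)^×| = 3^2 − 1 = 8. Prime factorization: 8 = 2^3.
f is primitive ⇔ x has order 8 in GF(3)[x]/(f), i.e. x^(8/q) ≠ 1 for each prime q | 8.
x^(4) mod f = 1
Since x^(4) = 1, the order of x divides 4 < 8; not primitive.

No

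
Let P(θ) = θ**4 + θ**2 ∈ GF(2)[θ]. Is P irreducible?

Check for roots in GF(2): P(0) = 0 → root; P(1) = 0 → root.
P(0) = 0, so (θ) divides P(θ); P is reducible.

No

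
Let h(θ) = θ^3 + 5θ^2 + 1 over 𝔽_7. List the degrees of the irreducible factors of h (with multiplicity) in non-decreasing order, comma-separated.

1, 2

Linear factors from roots: (θ + 6).
Complete factorization: h(θ) = (θ + 6)·(θ^2 + 6θ + 6).
Factor degrees with multiplicity: 1 + 2 = 3.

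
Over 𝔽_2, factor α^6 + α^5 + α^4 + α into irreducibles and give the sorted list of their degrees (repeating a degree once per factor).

Write h(α) = α^6 + α^5 + α^4 + α.
Roots in 𝔽_2: h(0) = 0 → root; h(1) = 0 → root.
Linear factors from roots: (α), (α + 1).
Complete factorization: h(α) = (α)·(α + 1)^2·(α^3 + α^2 + 1).
Factor degrees with multiplicity: 1 + 1 + 1 + 3 = 6.

1, 1, 1, 3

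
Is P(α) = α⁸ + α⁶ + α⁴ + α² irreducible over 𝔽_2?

No

Check for roots in 𝔽_2: P(0) = 0 → root; P(1) = 0 → root.
P(0) = 0, so (α) divides P(α); P is reducible.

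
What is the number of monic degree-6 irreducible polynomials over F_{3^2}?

88440

By the necklace-counting formula, N_9(6) = (1/6) Σ_{d|6} μ(6/d)·9^d.
Divisors of 6: 1, 2, 3, 6; μ(6/d) for each: 1, -1, -1, 1.
Σ = 9^1 − 9^2 − 9^3 + 9^6 = 530640.
N = 530640/6 = 88440.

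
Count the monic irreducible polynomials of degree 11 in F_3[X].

16104

The number of monic irreducibles of degree 11 over GF(3) is (1/11)·Σ_{d∣11} μ(11/d) 3^d.
Divisors of 11: 1, 11; μ(11/d) for each: -1, 1.
Σ = − 3^1 + 3^11 = 177144.
N = 177144/11 = 16104.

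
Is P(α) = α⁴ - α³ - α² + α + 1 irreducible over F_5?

Check for roots in F_5: P(0) = 1; P(1) = 1; P(2) = 2; P(3) = 4; P(4) = 1.
No roots, so no linear factors.
Degree-2 irreducible divisors: test the 10 monic irreducibles of degree 2 over GF(5).
None of them divide P (all give nonzero remainder).
No irreducible factor of degree ≤ 2 exists, so P is irreducible over GF(5).

Yes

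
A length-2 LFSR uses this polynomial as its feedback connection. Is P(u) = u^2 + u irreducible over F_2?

Check for roots in F_2: P(0) = 0 → root; P(1) = 0 → root.
P(0) = 0, so (u) divides P(u); P is reducible.

No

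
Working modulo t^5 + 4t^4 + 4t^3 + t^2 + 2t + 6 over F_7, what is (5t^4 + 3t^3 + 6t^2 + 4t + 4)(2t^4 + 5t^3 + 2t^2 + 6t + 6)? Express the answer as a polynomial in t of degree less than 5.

3t^4 + 2t^3 + 4t^2 + 5t + 6

Multiply in F_7[t]: (5t^4 + 3t^3 + 6t^2 + 4t + 4)·(2t^4 + 5t^3 + 2t^2 + 6t + 6) = 3t^8 + 3t^7 + 2t^6 + 4t^5 + 4t^4 + 5t^3 + 5t^2 + 6t + 3.
Reduce using t^5 ≡ 3t^4 + 3t^3 + 6t^2 + 5t + 1 (mod t^5 + 4t^4 + 4t^3 + t^2 + 2t + 6).
Reduced: 3t^4 + 2t^3 + 4t^2 + 5t + 6.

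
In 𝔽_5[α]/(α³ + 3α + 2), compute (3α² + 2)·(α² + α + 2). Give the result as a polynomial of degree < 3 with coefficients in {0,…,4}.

4α^2 + 2α + 3

Multiply in 𝔽_5[α]: (3α² + 2)·(α² + α + 2) = 3α⁴ + 3α³ + 3α² + 2α + 4.
Reduce using α³ ≡ 2α + 3 (mod α³ + 3α + 2).
Reduced: 4α² + 2α + 3.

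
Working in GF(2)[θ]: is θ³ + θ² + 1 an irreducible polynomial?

Yes

Write h(θ) = θ³ + θ² + 1.
Check for roots in GF(2): h(0) = 1; h(1) = 1.
No roots. A degree-3 polynomial over a field with no linear factor is irreducible.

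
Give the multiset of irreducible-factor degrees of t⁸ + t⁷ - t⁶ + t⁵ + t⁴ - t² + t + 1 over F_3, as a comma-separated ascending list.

8

Write g(t) = t⁸ + t⁷ - t⁶ + t⁵ + t⁴ - t² + t + 1.
Roots in F_3: g(0) = 1; g(1) = 1; g(2) = 1.
Complete factorization: g(t) = (t⁸ + t⁷ - t⁶ + t⁵ + t⁴ - t² + t + 1).
Factor degrees with multiplicity: 8 = 8.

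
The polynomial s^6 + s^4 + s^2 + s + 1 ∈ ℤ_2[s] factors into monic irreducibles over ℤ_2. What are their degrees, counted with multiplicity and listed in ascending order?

6

Write f(s) = s^6 + s^4 + s^2 + s + 1.
Roots in ℤ_2: f(0) = 1; f(1) = 1.
Complete factorization: f(s) = (s^6 + s^4 + s^2 + s + 1).
Factor degrees with multiplicity: 6 = 6.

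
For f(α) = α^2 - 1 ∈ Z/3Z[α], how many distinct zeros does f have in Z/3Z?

2

Evaluate at each of the 3 elements of Z/3Z:
f(0) = 2; f(1) = 0 → root; f(2) = 0 → root.
Roots: {1, 2}.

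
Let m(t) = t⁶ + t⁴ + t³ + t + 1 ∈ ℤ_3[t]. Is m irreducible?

Yes

Check for roots in ℤ_3: m(0) = 1; m(1) = 2; m(2) = 1.
No roots, so no linear factors.
Monic irreducibles of degree 2 over GF(3): t² + 1, t² + t - 1, t² - t - 1.
None of them divide m (all give nonzero remainder).
Degree-3 irreducible divisors: test the 8 monic irreducibles of degree 3 over GF(3).
None of them divide m (all give nonzero remainder).
No irreducible factor of degree ≤ 3 exists, so m is irreducible over GF(3).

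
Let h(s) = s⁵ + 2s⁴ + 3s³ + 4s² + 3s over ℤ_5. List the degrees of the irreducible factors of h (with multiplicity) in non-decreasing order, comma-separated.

Roots in ℤ_5: h(0) = 0 → root; h(1) = 3; h(2) = 0 → root; h(3) = 1; h(4) = 4.
Linear factors from roots: (s), (s + 3).
Complete factorization: h(s) = (s)·(s + 3)·(s³ + 4s² + s + 1).
Factor degrees with multiplicity: 1 + 1 + 3 = 5.

1, 1, 3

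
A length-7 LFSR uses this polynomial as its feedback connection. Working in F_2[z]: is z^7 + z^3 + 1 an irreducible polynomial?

Yes

Write f(z) = z^7 + z^3 + 1.
Check for roots in F_2: f(0) = 1; f(1) = 1.
No roots, so no linear factors.
Monic irreducibles of degree 2 over GF(2): z^2 + z + 1.
None of them divide f (all give nonzero remainder).
Monic irreducibles of degree 3 over GF(2): z^3 + z + 1, z^3 + z^2 + 1.
None of them divide f (all give nonzero remainder).
No irreducible factor of degree ≤ 3 exists, so f is irreducible over GF(2).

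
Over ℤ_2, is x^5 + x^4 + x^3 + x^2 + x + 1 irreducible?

Write m(x) = x^5 + x^4 + x^3 + x^2 + x + 1.
Check for roots in ℤ_2: m(0) = 1; m(1) = 0 → root.
m(1) = 0, so (x − 1) divides m(x); m is reducible.

No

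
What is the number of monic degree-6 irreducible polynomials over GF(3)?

116

By the necklace-counting formula, N_3(6) = (1/6) Σ_{d|6} μ(6/d)·3^d.
Divisors of 6: 1, 2, 3, 6; μ(6/d) for each: 1, -1, -1, 1.
Σ = 3^1 − 3^2 − 3^3 + 3^6 = 696.
N = 696/6 = 116.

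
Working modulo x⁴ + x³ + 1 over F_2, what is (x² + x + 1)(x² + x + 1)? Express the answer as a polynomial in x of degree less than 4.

Multiply in F_2[x]: (x² + x + 1)·(x² + x + 1) = x⁴ + x² + 1.
Reduce using x⁴ ≡ x³ + 1 (mod x⁴ + x³ + 1).
Reduced: x³ + x².

x^3 + x^2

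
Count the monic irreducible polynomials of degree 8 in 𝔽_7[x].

The number of monic irreducibles of degree 8 over GF(7) is (1/8)·Σ_{d∣8} μ(8/d) 7^d.
Divisors of 8: 1, 2, 4, 8; μ(8/d) for each: 0, 0, -1, 1.
Σ = − 7^4 + 7^8 = 5762400.
N = 5762400/8 = 720300.

720300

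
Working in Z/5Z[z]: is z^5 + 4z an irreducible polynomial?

Write f(z) = z^5 + 4z.
Check for roots in Z/5Z: f(0) = 0 → root; f(1) = 0 → root; f(2) = 0 → root; f(3) = 0 → root; f(4) = 0 → root.
f(0) = 0, so (z) divides f(z); f is reducible.

No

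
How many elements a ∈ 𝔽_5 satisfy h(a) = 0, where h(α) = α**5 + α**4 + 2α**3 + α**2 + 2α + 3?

Evaluate at each of the 5 elements of 𝔽_5:
h(0) = 3; h(1) = 0 → root; h(2) = 0 → root; h(3) = 1; h(4) = 0 → root.
Roots: {1, 2, 4}.

3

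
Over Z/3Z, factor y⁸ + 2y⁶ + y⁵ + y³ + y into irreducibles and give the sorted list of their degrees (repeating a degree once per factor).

Write h(y) = y⁸ + 2y⁶ + y⁵ + y³ + y.
Roots in Z/3Z: h(0) = 0 → root; h(1) = 0 → root; h(2) = 0 → root.
Linear factors from roots: (y), (y + 2), (y + 1).
Complete factorization: h(y) = (y)·(y + 1)·(y + 2)·(y² + 2y + 2)·(y³ + y² + 2y + 1).
Factor degrees with multiplicity: 1 + 1 + 1 + 2 + 3 = 8.

1, 1, 1, 2, 3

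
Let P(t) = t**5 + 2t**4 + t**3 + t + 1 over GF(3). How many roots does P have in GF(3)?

2

Evaluate at each of the 3 elements of GF(3):
P(0) = 1; P(1) = 0 → root; P(2) = 0 → root.
Roots: {1, 2}.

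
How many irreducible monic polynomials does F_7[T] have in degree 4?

588

By the necklace-counting formula, N_7(4) = (1/4) Σ_{d|4} μ(4/d)·7^d.
Divisors of 4: 1, 2, 4; μ(4/d) for each: 0, -1, 1.
Σ = − 7^2 + 7^4 = 2352.
N = 2352/4 = 588.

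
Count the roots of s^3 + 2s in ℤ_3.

3

Write f(s) = s^3 + 2s.
Evaluate at each of the 3 elements of ℤ_3:
f(0) = 0 → root; f(1) = 0 → root; f(2) = 0 → root.
Roots: {0, 1, 2}.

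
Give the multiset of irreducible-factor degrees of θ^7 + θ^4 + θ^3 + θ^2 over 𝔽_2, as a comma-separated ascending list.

1, 1, 1, 1, 3

Write g(θ) = θ^7 + θ^4 + θ^3 + θ^2.
Roots in 𝔽_2: g(0) = 0 → root; g(1) = 0 → root.
Linear factors from roots: (θ), (θ + 1).
Complete factorization: g(θ) = (θ)^2·(θ + 1)^2·(θ^3 + θ + 1).
Factor degrees with multiplicity: 1 + 1 + 1 + 1 + 3 = 7.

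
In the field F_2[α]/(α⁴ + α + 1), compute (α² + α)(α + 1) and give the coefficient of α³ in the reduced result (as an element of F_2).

Multiply in F_2[α]: (α² + α)·(α + 1) = α³ + α.
Reduced: α³ + α.

1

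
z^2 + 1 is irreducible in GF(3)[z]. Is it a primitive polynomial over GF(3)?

Write f(z) = z^2 + 1.
|GF(3^2)^×| = 3^2 − 1 = 8. Prime factorization: 8 = 2^3.
f is primitive ⇔ z has order 8 in GF(3)[z]/(f), i.e. z^(8/q) ≠ 1 for each prime q | 8.
z^(4) mod f = 1
Since z^(4) = 1, the order of z divides 4 < 8; not primitive.

No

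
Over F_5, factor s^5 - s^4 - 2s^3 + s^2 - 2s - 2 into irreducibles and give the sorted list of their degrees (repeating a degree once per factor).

Write g(s) = s^5 - s^4 - 2s^3 + s^2 - 2s - 2.
Roots in F_5: g(0) = 3; g(1) = 0 → root; g(2) = 3; g(3) = 4; g(4) = 1.
Linear factors from roots: (s - 1).
Complete factorization: g(s) = (s - 1)^2·(s^3 + s^2 - s - 2).
Factor degrees with multiplicity: 1 + 1 + 3 = 5.

1, 1, 3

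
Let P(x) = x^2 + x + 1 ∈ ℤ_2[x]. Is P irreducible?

Check for roots in ℤ_2: P(0) = 1; P(1) = 1.
No roots. A degree-2 polynomial over a field with no linear factor is irreducible.

Yes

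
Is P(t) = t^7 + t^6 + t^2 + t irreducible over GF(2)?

No

Check for roots in GF(2): P(0) = 0 → root; P(1) = 0 → root.
P(0) = 0, so (t) divides P(t); P is reducible.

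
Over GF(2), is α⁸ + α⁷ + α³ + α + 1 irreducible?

Write f(α) = α⁸ + α⁷ + α³ + α + 1.
Check for roots in GF(2): f(0) = 1; f(1) = 1.
No roots, so no linear factors.
Monic irreducibles of degree 2 over GF(2): α² + α + 1.
None of them divide f (all give nonzero remainder).
Monic irreducibles of degree 3 over GF(2): α³ + α + 1, α³ + α² + 1.
None of them divide f (all give nonzero remainder).
Monic irreducibles of degree 4 over GF(2): α⁴ + α + 1, α⁴ + α³ + 1, α⁴ + α³ + α² + α + 1.
None of them divide f (all give nonzero remainder).
No irreducible factor of degree ≤ 4 exists, so f is irreducible over GF(2).

Yes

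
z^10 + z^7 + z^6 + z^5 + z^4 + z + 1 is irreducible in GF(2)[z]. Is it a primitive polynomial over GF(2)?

Yes

Write f(z) = z^10 + z^7 + z^6 + z^5 + z^4 + z + 1.
|GF(2^10)^×| = 2^10 − 1 = 1023. Prime factorization: 1023 = 3·11·31.
f is primitive ⇔ z has order 1023 in GF(2)[z]/(f), i.e. z^(1023/q) ≠ 1 for each prime q | 1023.
z^(341) mod f = z^9 + z^7 + z^5 + z^4 + z^3 + z^2 + 1.
z^(93) mod f = z^8 + z^7 + z^6 + z^5 + z + 1.
z^(33) mod f = z^9 + z^6 + z^5 + 1.
None equal 1, so z has full order 1023; f is primitive.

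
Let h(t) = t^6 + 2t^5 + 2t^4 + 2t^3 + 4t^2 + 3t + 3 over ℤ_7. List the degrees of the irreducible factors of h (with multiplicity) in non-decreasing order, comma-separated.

6

Complete factorization: h(t) = (t^6 + 2t^5 + 2t^4 + 2t^3 + 4t^2 + 3t + 3).
Factor degrees with multiplicity: 6 = 6.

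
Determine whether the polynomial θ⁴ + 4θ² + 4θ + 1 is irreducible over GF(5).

No

Write g(θ) = θ⁴ + 4θ² + 4θ + 1.
Check for roots in GF(5): g(0) = 1; g(1) = 0 → root; g(2) = 1; g(3) = 0 → root; g(4) = 2.
g(1) = 0, so (θ − 1) divides g(θ); g is reducible.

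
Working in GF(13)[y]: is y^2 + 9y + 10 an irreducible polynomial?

Write P(y) = y^2 + 9y + 10.
Check each element of GF(13) for a root: P(0)=10, P(1)=7, P(2)=6, P(3)=7, P(4)=10, P(5)=2, P(6)=9, P(7)=5, P(8)=3, P(9)=3, P(10)=5, P(11)=9, P(12)=2.
No roots. A degree-2 polynomial over a field with no linear factor is irreducible.

Yes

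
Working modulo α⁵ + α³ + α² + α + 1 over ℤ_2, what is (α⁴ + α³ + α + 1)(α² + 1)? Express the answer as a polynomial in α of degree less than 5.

α^2 + α

Multiply in ℤ_2[α]: (α⁴ + α³ + α + 1)·(α² + 1) = α⁶ + α⁵ + α⁴ + α² + α + 1.
Reduce using α⁵ ≡ α³ + α² + α + 1 (mod α⁵ + α³ + α² + α + 1).
Reduced: α² + α.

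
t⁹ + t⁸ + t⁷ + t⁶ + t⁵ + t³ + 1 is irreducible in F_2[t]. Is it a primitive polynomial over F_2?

Write f(t) = t⁹ + t⁸ + t⁷ + t⁶ + t⁵ + t³ + 1.
|GF(2^9)^×| = 2^9 − 1 = 511. Prime factorization: 511 = 7·73.
f is primitive ⇔ t has order 511 in GF(2)[t]/(f), i.e. t^(511/q) ≠ 1 for each prime q | 511.
t^(73) mod f = t⁷ + t⁶ + t⁵ + t⁴ + t + 1.
t^(7) mod f = t⁷.
None equal 1, so t has full order 511; f is primitive.

Yes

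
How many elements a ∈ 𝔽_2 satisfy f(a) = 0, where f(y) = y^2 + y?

Evaluate at each of the 2 elements of 𝔽_2:
f(0) = 0 → root; f(1) = 0 → root.
Roots: {0, 1}.

2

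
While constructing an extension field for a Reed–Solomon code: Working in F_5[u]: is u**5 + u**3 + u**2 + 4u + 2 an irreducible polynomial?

Yes

Write f(u) = u**5 + u**3 + u**2 + 4u + 2.
Check for roots in F_5: f(0) = 2; f(1) = 4; f(2) = 4; f(3) = 3; f(4) = 2.
No roots, so no linear factors.
Degree-2 irreducible divisors: test the 10 monic irreducibles of degree 2 over GF(5).
None of them divide f (all give nonzero remainder).
No irreducible factor of degree ≤ 2 exists, so f is irreducible over GF(5).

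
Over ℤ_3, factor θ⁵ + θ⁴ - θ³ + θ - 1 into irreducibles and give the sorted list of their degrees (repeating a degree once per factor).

2, 3

Write f(θ) = θ⁵ + θ⁴ - θ³ + θ - 1.
Roots in ℤ_3: f(0) = 2; f(1) = 1; f(2) = 2.
Complete factorization: f(θ) = (θ² + 1)·(θ³ + θ² + θ - 1).
Factor degrees with multiplicity: 2 + 3 = 5.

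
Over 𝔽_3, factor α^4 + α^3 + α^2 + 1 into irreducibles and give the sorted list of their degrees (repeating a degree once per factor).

4

Write h(α) = α^4 + α^3 + α^2 + 1.
Roots in 𝔽_3: h(0) = 1; h(1) = 1; h(2) = 2.
Complete factorization: h(α) = (α^4 + α^3 + α^2 + 1).
Factor degrees with multiplicity: 4 = 4.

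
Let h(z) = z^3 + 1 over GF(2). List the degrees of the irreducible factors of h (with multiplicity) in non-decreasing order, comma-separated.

1, 2

Roots in GF(2): h(0) = 1; h(1) = 0 → root.
Linear factors from roots: (z + 1).
Complete factorization: h(z) = (z + 1)·(z^2 + z + 1).
Factor degrees with multiplicity: 1 + 2 = 3.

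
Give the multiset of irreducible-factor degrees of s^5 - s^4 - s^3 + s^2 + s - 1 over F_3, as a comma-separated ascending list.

1, 2, 2

Write h(s) = s^5 - s^4 - s^3 + s^2 + s - 1.
Roots in F_3: h(0) = 2; h(1) = 0 → root; h(2) = 1.
Linear factors from roots: (s - 1).
Complete factorization: h(s) = (s - 1)·(s^2 + 1)^2.
Factor degrees with multiplicity: 1 + 2 + 2 = 5.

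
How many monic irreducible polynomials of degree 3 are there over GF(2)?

Gauss's count: N_{2}(3) = (1/3) Σ_{d|3} μ(3/d)·2^d.
Divisors of 3: 1, 3; μ(3/d) for each: -1, 1.
Σ = − 2^1 + 2^3 = 6.
N = 6/3 = 2.

2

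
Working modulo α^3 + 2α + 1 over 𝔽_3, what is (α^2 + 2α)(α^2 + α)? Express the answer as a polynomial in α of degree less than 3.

Multiply in 𝔽_3[α]: (α^2 + 2α)·(α^2 + α) = α^4 + 2α^2.
Reduce using α^3 ≡ α + 2 (mod α^3 + 2α + 1).
Reduced: 2α.

2α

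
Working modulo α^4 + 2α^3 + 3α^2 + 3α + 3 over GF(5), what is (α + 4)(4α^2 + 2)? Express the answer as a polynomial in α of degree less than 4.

4α^3 + α^2 + 2α + 3

Multiply in GF(5)[α]: (α + 4)·(4α^2 + 2) = 4α^3 + α^2 + 2α + 3.
Reduced: 4α^3 + α^2 + 2α + 3.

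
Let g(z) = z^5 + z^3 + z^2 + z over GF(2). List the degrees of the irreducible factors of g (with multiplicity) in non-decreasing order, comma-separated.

1, 1, 3

Roots in GF(2): g(0) = 0 → root; g(1) = 0 → root.
Linear factors from roots: (z), (z + 1).
Complete factorization: g(z) = (z)·(z + 1)·(z^3 + z^2 + 1).
Factor degrees with multiplicity: 1 + 1 + 3 = 5.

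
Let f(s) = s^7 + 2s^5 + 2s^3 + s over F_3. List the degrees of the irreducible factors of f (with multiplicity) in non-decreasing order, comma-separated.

Roots in F_3: f(0) = 0 → root; f(1) = 0 → root; f(2) = 0 → root.
Linear factors from roots: (s), (s + 2), (s + 1).
Complete factorization: f(s) = (s)·(s + 1)^2·(s + 2)^2·(s^2 + 1).
Factor degrees with multiplicity: 1 + 1 + 1 + 1 + 1 + 2 = 7.

1, 1, 1, 1, 1, 2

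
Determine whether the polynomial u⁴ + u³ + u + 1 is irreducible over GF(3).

No

Write h(u) = u⁴ + u³ + u + 1.
Check for roots in GF(3): h(0) = 1; h(1) = 1; h(2) = 0 → root.
h(2) = 0, so (u − 2) divides h(u); h is reducible.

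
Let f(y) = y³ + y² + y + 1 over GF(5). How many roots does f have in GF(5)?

3

Evaluate at each of the 5 elements of GF(5):
f(0) = 1; f(1) = 4; f(2) = 0 → root; f(3) = 0 → root; f(4) = 0 → root.
Roots: {2, 3, 4}.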